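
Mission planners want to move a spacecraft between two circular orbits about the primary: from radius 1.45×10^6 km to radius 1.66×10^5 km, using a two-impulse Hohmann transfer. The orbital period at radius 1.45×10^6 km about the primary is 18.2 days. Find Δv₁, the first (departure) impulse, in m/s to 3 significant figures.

Δv₁ = 3170 m/s

From Kepler's third law T² = 4π²r³/μ at r = 1.45×10^6 km, T = 18.2 days = 18.2 × 86400 s = 1.57248×10^6 s: μ = 4π²r³/T² = 4.86736×10^7 km³/s².
The Hohmann ellipse has a_t = (r₁ + r₂)/2 = 8.080×10^5 km.
Circular speed at r = 1.450×10^6 km: v_c = √(μ/r) = 5.794 km/s.
Vis-viva on the transfer ellipse at r = 1.450×10^6 km gives v_t = √[μ(2/r − 1/a_t)] = 2.626 km/s.
Δv₁ = |v_t − v_c| = |2.626 − 5.794| = 3.168 km/s.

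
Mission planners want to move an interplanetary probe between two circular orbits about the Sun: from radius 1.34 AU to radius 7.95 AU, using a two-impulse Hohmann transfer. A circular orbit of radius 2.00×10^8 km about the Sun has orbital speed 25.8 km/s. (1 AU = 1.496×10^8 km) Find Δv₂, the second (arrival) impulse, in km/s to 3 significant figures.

From the circular-orbit relation v² = μ/r at r = 2.00×10^8 km: μ = v²r = (25.8)² × 2.00×10^8 = 1.33128×10^11 km³/s².
In km: r₁ = 1.34 × 1.496×10^8 = 2.00464×10^8 km; r₂ = 7.95 × 1.496×10^8 = 1.18932×10^9 km.
Semi-major axis of the transfer orbit: a_t = (2.00464×10^8 + 1.18932×10^9)/2 = 6.94892×10^8 km.
Circular speed at r = 1.18932×10^9 km: v_c = √(μ/r) = 10.58 km/s.
Transfer-orbit speed at the same r (vis-viva, a = a_t): v_t = √[μ(2/r − 1/a_t)] = 5.683 km/s.
Δv₂ = |v_t − v_c| = |5.683 − 10.58| = 4.897 km/s.

Δv₂ = 4.90 km/s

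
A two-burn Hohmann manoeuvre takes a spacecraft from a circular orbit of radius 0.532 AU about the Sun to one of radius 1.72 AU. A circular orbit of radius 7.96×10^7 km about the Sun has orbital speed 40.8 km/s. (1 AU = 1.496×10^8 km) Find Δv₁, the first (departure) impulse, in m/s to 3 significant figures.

From the circular-orbit relation v² = μ/r at r = 7.96×10^7 km: μ = v²r = (40.8)² × 7.96×10^7 = 1.32505×10^11 km³/s².
In km: r₁ = 0.532 × 1.496×10^8 = 7.95872×10^7 km; r₂ = 1.72 × 1.496×10^8 = 2.57312×10^8 km.
Semi-major axis of the transfer orbit: a_t = (7.95872×10^7 + 2.57312×10^8)/2 = 1.684496×10^8 km.
On the circular orbit at r = 7.95872×10^7 km, v_c = √(μ/r) = 40.803 km/s.
Vis-viva on the transfer ellipse at r = 7.95872×10^7 km gives v_t = √[μ(2/r − 1/a_t)] = 50.430 km/s.
Δv₁ = |v_t − v_c| = |50.430 − 40.803| = 9.627 km/s.

Δv₁ = 9630 m/s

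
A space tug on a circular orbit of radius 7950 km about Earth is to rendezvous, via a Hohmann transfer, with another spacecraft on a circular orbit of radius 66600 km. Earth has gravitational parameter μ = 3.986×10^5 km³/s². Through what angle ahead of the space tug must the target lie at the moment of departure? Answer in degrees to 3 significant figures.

Transfer-ellipse semi-major axis a_t = (r₁ + r₂)/2 = (7950 + 66600)/2 = 37275 km.
The half-period of the transfer ellipse is t = π√(a_t³/μ) = 35810 s.
The target's mean motion on its circular orbit is ω₂ = √(μ/r₂³) = 3.6733×10^-5 rad/s.
Angle swept by the target during transfer: ω₂·t = 1.3154 rad = 75.37°.
Arrival is 180° from departure on the ellipse, so φ = 180° − 75.37° = 105°.

φ = 105°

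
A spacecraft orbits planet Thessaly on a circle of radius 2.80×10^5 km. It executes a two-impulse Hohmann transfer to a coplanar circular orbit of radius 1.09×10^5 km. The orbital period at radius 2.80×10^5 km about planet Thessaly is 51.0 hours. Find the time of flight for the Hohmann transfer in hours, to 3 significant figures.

t = 14.8 hours

From Kepler's third law T² = 4π²r³/μ at r = 2.80×10^5 km, T = 51.0 hours = 51.0 × 3600 s = 1.836×10^5 s: μ = 4π²r³/T² = 2.57092×10^7 km³/s².
The Hohmann ellipse has a_t = (r₁ + r₂)/2 = 1.945×10^5 km.
By Kepler's third law the transfer-orbit period is T = 2π√(a_t³/μ), so t = T/2 = 53150 s.
Converting: 53150 s ÷ 3600 s/hour = 14.8 hours.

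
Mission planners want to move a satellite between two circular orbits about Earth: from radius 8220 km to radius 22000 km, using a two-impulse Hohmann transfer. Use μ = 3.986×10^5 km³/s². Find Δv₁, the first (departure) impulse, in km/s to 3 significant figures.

Δv₁ = 1.44 km/s

The Hohmann ellipse has a_t = (r₁ + r₂)/2 = 15110 km.
Circular speed at r = 8220 km: v_c = √(μ/r) = 6.964 km/s.
Vis-viva on the transfer ellipse at r = 8220 km gives v_t = √[μ(2/r − 1/a_t)] = 8.403 km/s.
Δv₁ = |v_t − v_c| = |8.403 − 6.964| = 1.439 km/s.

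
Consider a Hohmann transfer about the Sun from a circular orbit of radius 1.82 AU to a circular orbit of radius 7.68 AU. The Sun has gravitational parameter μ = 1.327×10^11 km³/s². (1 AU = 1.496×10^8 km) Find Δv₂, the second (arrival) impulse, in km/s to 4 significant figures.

In km: r₁ = 1.82 × 1.496×10^8 = 2.72272×10^8 km; r₂ = 7.68 × 1.496×10^8 = 1.148928×10^9 km.
The Hohmann ellipse has a_t = (r₁ + r₂)/2 = 7.106×10^8 km.
On the circular orbit at r = 1.148928×10^9 km, v_c = √(μ/r) = 10.747 km/s.
Vis-viva on the transfer ellipse at r = 1.148928×10^9 km gives v_t = √[μ(2/r − 1/a_t)] = 6.6524 km/s.
Δv₂ = |v_t − v_c| = |6.6524 − 10.747| = 4.095 km/s.

Δv₂ = 4.095 km/s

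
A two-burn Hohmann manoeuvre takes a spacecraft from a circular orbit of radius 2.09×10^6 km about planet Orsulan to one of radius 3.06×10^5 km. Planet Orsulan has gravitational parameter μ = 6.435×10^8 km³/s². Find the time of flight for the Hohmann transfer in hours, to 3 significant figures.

The Hohmann ellipse has a_t = (r₁ + r₂)/2 = 1.198×10^6 km.
Transfer time t = π√(a_t³/μ) = π√((1.198×10^6)³ / 6.435×10^8) = 1.624×10^5 s.
Converting: 1.624×10^5 s ÷ 3600 s/hour = 45.1 hours.

t = 45.1 hours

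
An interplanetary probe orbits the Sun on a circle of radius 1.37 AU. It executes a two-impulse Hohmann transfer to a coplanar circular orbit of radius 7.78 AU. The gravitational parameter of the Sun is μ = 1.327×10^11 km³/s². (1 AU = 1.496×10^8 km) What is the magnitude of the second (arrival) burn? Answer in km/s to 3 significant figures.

In km: r₁ = 1.37 × 1.496×10^8 = 2.04952×10^8 km; r₂ = 7.78 × 1.496×10^8 = 1.163888×10^9 km.
Transfer-ellipse semi-major axis a_t = (r₁ + r₂)/2 = (2.04952×10^8 + 1.163888×10^9)/2 = 6.8442×10^8 km.
On the circular orbit at r = 1.163888×10^9 km, v_c = √(μ/r) = 10.678 km/s.
Vis-viva on the transfer ellipse at r = 1.163888×10^9 km gives v_t = √[μ(2/r − 1/a_t)] = 5.8431 km/s.
Δv₂ = |v_t − v_c| = |5.8431 − 10.678| = 4.835 km/s.

Δv₂ = 4.83 km/s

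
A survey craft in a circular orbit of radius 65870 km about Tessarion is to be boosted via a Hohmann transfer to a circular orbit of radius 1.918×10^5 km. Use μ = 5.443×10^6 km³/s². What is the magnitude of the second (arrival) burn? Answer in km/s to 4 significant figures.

Semi-major axis of the transfer orbit: a_t = (65870 + 1.918×10^5)/2 = 1.28835×10^5 km.
Circular speed at r = 1.918×10^5 km: v_c = √(μ/r) = 5.327 km/s.
Transfer-orbit speed at the same r (vis-viva, a = a_t): v_t = √[μ(2/r − 1/a_t)] = 3.809 km/s.
Δv₂ = |v_t − v_c| = |3.809 − 5.327| = 1.518 km/s.

Δv₂ = 1.518 km/s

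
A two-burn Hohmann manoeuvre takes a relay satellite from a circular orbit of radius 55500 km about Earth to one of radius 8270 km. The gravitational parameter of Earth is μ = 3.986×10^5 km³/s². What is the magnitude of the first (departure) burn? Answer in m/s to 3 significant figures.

Transfer-ellipse semi-major axis a_t = (r₁ + r₂)/2 = (55500 + 8270)/2 = 31885 km.
On the circular orbit at r = 55500 km, v_c = √(μ/r) = 2.680 km/s.
Transfer-orbit speed at the same r (vis-viva, a = a_t): v_t = √[μ(2/r − 1/a_t)] = 1.365 km/s.
Δv₁ = |v_t − v_c| = |1.365 − 2.680| = 1.315 km/s.

Δv₁ = 1320 m/s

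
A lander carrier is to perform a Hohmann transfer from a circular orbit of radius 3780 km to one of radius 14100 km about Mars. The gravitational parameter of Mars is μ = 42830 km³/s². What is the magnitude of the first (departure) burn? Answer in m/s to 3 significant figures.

Δv₁ = 861 m/s

Semi-major axis of the transfer orbit: a_t = (3780 + 14100)/2 = 8940 km.
Circular speed at r = 3780 km: v_c = √(μ/r) = 3.366109 km/s.
Vis-viva on the transfer ellipse at r = 3780 km gives v_t = √[μ(2/r − 1/a_t)] = 4.227357 km/s.
Δv₁ = |v_t − v_c| = |4.227357 − 3.366109| = 0.8612 km/s.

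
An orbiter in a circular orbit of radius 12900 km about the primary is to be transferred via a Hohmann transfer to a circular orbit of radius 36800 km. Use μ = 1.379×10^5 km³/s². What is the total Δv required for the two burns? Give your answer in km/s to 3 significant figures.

Transfer-ellipse semi-major axis a_t = (r₁ + r₂)/2 = (12900 + 36800)/2 = 24850 km.
Circular speed at r₁: v₁ = √(μ/r₁) = √(1.379×10^5/12900) = 3.26954 km/s.
Transfer-orbit speed at r₁ (v² = μ(2/r − 1/a)): v_p = √[μ(2/r₁ − 1/a_t)] = 3.97876 km/s.
First burn Δv₁ = |v_p − v₁| = 0.7092 km/s.
Circular speed at r₂: v₂ = √(μ/r₂) = 1.9358 km/s.
Transfer-orbit speed at r₂: v_a = √[μ(2/r₂ − 1/a_t)] = 1.3947 km/s.
Second burn Δv₂ = |v₂ − v_a| = 0.5411 km/s.
Δv = Δv₁ + Δv₂ = 0.7092 + 0.5411 = 1.250 km/s.

Δv = 1.25 km/s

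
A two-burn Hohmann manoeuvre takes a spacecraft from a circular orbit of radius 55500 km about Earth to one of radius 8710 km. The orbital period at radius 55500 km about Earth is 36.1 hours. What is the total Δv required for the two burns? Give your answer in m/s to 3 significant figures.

From Kepler's third law T² = 4π²r³/μ at r = 55500 km, T = 36.1 hours = 36.1 × 3600 s = 1.2996×10^5 s: μ = 4π²r³/T² = 3.99594×10^5 km³/s².
The Hohmann ellipse has a_t = (r₁ + r₂)/2 = 32105 km.
Circular speed at r₁: v₁ = √(μ/r₁) = √(3.99594×10^5/55500) = 2.6833 km/s.
Transfer-orbit speed at r₁ (v² = μ(2/r − 1/a)): v_a = √[μ(2/r₁ − 1/a_t)] = 1.3976 km/s.
First burn Δv₁ = |v_a − v₁| = 1.286 km/s.
At r₂, v₂ = √(μ/r₂) = 6.7733 km/s.
Transfer-orbit speed at r₂: v_p = √[μ(2/r₂ − 1/a_t)] = 8.9055 km/s.
Second burn Δv₂ = |v₂ − v_p| = 2.132 km/s.
Total Δv = Δv₁ + Δv₂ = 3.418 km/s.

Δv = 3420 m/s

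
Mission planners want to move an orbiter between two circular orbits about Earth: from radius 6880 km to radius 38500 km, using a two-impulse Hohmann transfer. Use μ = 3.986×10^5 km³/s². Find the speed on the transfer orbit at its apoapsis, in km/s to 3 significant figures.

Semi-major axis of the transfer orbit: a_t = (6880 + 38500)/2 = 22690 km.
The apoapsis of the transfer ellipse is at r = 38500 km.
Applying v² = μ(2/r − 1/a_t): v = 1.772 km/s.

v = 1.77 km/s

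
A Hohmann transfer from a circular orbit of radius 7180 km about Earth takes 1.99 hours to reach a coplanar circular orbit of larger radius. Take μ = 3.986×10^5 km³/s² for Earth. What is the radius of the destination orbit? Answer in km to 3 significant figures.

r₂ = 18300 km

Transfer time t = 1.99 hours = 7164 s, and t = π√(a_t³/μ).
So a_t = (μ t²/π²)^(1/3) = (3.986×10^5 × (7164)² / π²)^(1/3) = 12750 km.
Since a_t = (r₁ + r₂)/2, r₂ = 2a_t − r₁ = 2×12750 − 7180 = 18320 km.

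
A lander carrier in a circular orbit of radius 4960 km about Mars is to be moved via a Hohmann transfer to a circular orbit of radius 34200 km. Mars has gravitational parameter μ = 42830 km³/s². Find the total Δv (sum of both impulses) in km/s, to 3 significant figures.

Δv = 1.50 km/s

Transfer-ellipse semi-major axis a_t = (r₁ + r₂)/2 = (4960 + 34200)/2 = 19580 km.
Circular speed at r₁: v₁ = √(μ/r₁) = √(42830/4960) = 2.93855 km/s.
On the transfer ellipse at r₁, v² = μ(2/r − 1/a) gives v_p = √[μ(2/r₁ − 1/a_t)] = 3.88365 km/s.
First burn Δv₁ = |v_p − v₁| = 0.9451 km/s.
At r₂, v₂ = √(μ/r₂) = 1.119 km/s.
Transfer-orbit speed at r₂: v_a = √[μ(2/r₂ − 1/a_t)] = 0.5632 km/s.
Second burn Δv₂ = |v₂ − v_a| = 0.5558 km/s.
Total Δv = Δv₁ + Δv₂ = 1.501 km/s.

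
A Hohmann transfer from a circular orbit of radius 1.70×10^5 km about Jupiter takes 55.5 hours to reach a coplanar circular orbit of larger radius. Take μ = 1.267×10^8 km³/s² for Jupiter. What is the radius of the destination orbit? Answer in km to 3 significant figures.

Transfer time t = 55.5 hours = 1.998×10^5 s, and t = π√(a_t³/μ).
So a_t = (μ t²/π²)^(1/3) = (1.267×10^8 × (1.998×10^5)² / π²)^(1/3) = 8.0024×10^5 km.
Since a_t = (r₁ + r₂)/2, r₂ = 2a_t − r₁ = 2×8.0024×10^5 − 1.700×10^5 = 1.43048×10^6 km.

r₂ = 1.43×10^6 km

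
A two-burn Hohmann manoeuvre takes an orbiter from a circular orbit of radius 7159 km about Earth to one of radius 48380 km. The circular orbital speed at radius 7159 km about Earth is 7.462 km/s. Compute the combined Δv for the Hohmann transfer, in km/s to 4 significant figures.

From the circular-orbit relation v² = μ/r at r = 7159 km: μ = v²r = (7.462)² × 7159 = 3.98623×10^5 km³/s².
The Hohmann ellipse has a_t = (r₁ + r₂)/2 = 27769.5 km.
Circular speed at r₁: v₁ = √(μ/r₁) = √(3.98623×10^5/7159) = 7.462 km/s.
On the transfer ellipse at r₁, vis-viva gives v_p = √[μ(2/r₁ − 1/a_t)] = 9.849 km/s.
First burn Δv₁ = |v_p − v₁| = 2.387 km/s.
Circular speed at r₂: v₂ = √(μ/r₂) = 2.870 km/s.
Transfer-orbit speed at r₂: v_a = √[μ(2/r₂ − 1/a_t)] = 1.457 km/s.
Second burn Δv₂ = |v₂ − v_a| = 1.413 km/s.
Total Δv = Δv₁ + Δv₂ = 3.800 km/s.

Δv = 3.800 km/s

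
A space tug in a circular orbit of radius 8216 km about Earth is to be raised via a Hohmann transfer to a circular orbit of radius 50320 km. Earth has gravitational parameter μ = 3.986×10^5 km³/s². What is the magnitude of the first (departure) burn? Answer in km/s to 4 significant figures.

The Hohmann ellipse has a_t = (r₁ + r₂)/2 = 29268 km.
Circular speed at r = 8216 km: v_c = √(μ/r) = 6.965 km/s.
Transfer-orbit speed at the same r (vis-viva, a = a_t): v_t = √[μ(2/r − 1/a_t)] = 9.133 km/s.
Δv₁ = |v_t − v_c| = |9.133 − 6.965| = 2.168 km/s.

Δv₁ = 2.168 km/s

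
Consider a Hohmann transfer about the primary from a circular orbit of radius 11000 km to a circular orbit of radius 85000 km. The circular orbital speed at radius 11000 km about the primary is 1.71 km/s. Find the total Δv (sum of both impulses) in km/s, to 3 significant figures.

Δv = 0.886 km/s

From the circular-orbit relation v² = μ/r at r = 11000 km: μ = v²r = (1.71)² × 11000 = 32165.1 km³/s².
Transfer-ellipse semi-major axis a_t = (r₁ + r₂)/2 = (11000 + 85000)/2 = 48000 km.
Circular speed at r₁: v₁ = √(μ/r₁) = √(32165.1/11000) = 1.7100 km/s.
On the transfer ellipse at r₁, v² = μ(2/r − 1/a) gives v_p = √[μ(2/r₁ − 1/a_t)] = 2.2755 km/s.
First burn Δv₁ = |v_p − v₁| = 0.5655 km/s.
Circular speed at r₂: v₂ = √(μ/r₂) = 0.6152 km/s.
Transfer-orbit speed at r₂: v_a = √[μ(2/r₂ − 1/a_t)] = 0.2945 km/s.
Second burn Δv₂ = |v₂ − v_a| = 0.3207 km/s.
Δv = Δv₁ + Δv₂ = 0.5655 + 0.3207 = 0.8862 km/s.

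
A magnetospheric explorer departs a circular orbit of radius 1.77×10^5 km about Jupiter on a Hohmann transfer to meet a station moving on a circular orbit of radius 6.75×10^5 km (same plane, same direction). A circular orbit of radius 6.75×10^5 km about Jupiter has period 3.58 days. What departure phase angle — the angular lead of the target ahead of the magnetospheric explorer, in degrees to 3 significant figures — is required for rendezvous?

From Kepler's third law T² = 4π²r³/μ at r = 6.75×10^5 km, T = 3.58 days = 3.58 × 86400 s = 3.09312×10^5 s: μ = 4π²r³/T² = 1.26905×10^8 km³/s².
Transfer-ellipse semi-major axis a_t = (r₁ + r₂)/2 = (1.770×10^5 + 6.750×10^5)/2 = 4.260×10^5 km.
Transfer time t = π√(a_t³/μ) = 77540 s.
The target's mean motion on its circular orbit is ω₂ = √(μ/r₂³) = 2.0313×10^-5 rad/s.
Angle swept by the target during transfer: ω₂·t = 1.5751 rad = 90.247°.
Arrival is 180° from departure on the ellipse, so φ = 180° − 90.247° = 89.8°.

φ = 89.8°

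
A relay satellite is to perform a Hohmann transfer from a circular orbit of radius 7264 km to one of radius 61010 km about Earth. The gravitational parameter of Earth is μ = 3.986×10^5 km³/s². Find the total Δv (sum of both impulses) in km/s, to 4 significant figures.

Δv = 3.872 km/s

The Hohmann ellipse has a_t = (r₁ + r₂)/2 = 34137 km.
Circular speed at r₁: v₁ = √(μ/r₁) = √(3.986×10^5/7264) = 7.408 km/s.
On the transfer ellipse at r₁, vis-viva equation gives v_p = √[μ(2/r₁ − 1/a_t)] = 9.903 km/s.
First burn Δv₁ = |v_p − v₁| = 2.495 km/s.
At r₂, v₂ = √(μ/r₂) = 2.556 km/s.
Transfer-orbit speed at r₂: v_a = √[μ(2/r₂ − 1/a_t)] = 1.179 km/s.
Second burn Δv₂ = |v₂ − v_a| = 1.377 km/s.
Total Δv = Δv₁ + Δv₂ = 3.872 km/s.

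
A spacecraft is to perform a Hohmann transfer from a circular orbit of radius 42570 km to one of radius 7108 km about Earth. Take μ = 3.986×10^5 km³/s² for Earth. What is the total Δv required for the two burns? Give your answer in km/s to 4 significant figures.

Δv = 3.738 km/s

Semi-major axis of the transfer orbit: a_t = (42570 + 7108)/2 = 24839 km.
At r₁ the circular-orbit speed is v₁ = √(μ/r₁) = 3.060 km/s.
Transfer-orbit speed at r₁ (vis-viva equation): v_a = √[μ(2/r₁ − 1/a_t)] = 1.637 km/s.
First burn Δv₁ = |v_a − v₁| = 1.423 km/s.
At r₂, v₂ = √(μ/r₂) = 7.4885 km/s.
Transfer-orbit speed at r₂: v_p = √[μ(2/r₂ − 1/a_t)] = 9.8035 km/s.
Second burn Δv₂ = |v₂ − v_p| = 2.315 km/s.
Δv = Δv₁ + Δv₂ = 1.423 + 2.315 = 3.738 km/s.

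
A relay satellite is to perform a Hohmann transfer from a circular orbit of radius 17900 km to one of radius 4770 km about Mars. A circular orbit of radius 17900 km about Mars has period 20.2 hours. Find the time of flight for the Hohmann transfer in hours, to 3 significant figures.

From Kepler's third law T² = 4π²r³/μ at r = 17900 km, T = 20.2 hours = 20.2 × 3600 s = 72720 s: μ = 4π²r³/T² = 42816.5 km³/s².
Transfer-ellipse semi-major axis a_t = (r₁ + r₂)/2 = (17900 + 4770)/2 = 11335 km.
Transfer time t = π√(a_t³/μ) = π√((11335)³ / 42816.5) = 18320 s.
Converting: 18320 s ÷ 3600 s/hour = 5.09 hours.

t = 5.09 hours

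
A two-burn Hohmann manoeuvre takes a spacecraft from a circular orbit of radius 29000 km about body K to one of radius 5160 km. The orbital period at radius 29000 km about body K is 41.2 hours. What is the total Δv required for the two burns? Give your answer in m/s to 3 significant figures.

From Kepler's third law T² = 4π²r³/μ at r = 29000 km, T = 41.2 hours = 41.2 × 3600 s = 1.4832×10^5 s: μ = 4π²r³/T² = 43767.8 km³/s².
Semi-major axis of the transfer orbit: a_t = (29000 + 5160)/2 = 17080 km.
Circular speed at r₁: v₁ = √(μ/r₁) = √(43767.8/29000) = 1.2285 km/s.
On the transfer ellipse at r₁, v² = μ(2/r − 1/a) gives v_a = √[μ(2/r₁ − 1/a_t)] = 0.67524 km/s.
First burn Δv₁ = |v_a − v₁| = 0.5533 km/s.
At r₂, v₂ = √(μ/r₂) = 2.9124 km/s.
Transfer-orbit speed at r₂: v_p = √[μ(2/r₂ − 1/a_t)] = 3.7950 km/s.
Second burn Δv₂ = |v₂ − v_p| = 0.8826 km/s.
Δv = Δv₁ + Δv₂ = 0.5533 + 0.8826 = 1.436 km/s.

Δv = 1440 m/s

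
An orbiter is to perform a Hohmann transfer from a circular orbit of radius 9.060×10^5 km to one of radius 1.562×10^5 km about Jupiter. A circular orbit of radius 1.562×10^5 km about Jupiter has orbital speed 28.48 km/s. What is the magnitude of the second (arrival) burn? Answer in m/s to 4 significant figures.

From the circular-orbit relation v² = μ/r at r = 1.562×10^5 km: μ = v²r = (28.48)² × 1.562×10^5 = 1.26695×10^8 km³/s².
Transfer-ellipse semi-major axis a_t = (r₁ + r₂)/2 = (9.060×10^5 + 1.562×10^5)/2 = 5.311×10^5 km.
On the circular orbit at r = 1.562×10^5 km, v_c = √(μ/r) = 28.480 km/s.
Vis-viva on the transfer ellipse at r = 1.562×10^5 km gives v_t = √[μ(2/r − 1/a_t)] = 37.198 km/s.
Δv₂ = |v_t − v_c| = |37.198 − 28.480| = 8.718 km/s.

Δv₂ = 8718 m/s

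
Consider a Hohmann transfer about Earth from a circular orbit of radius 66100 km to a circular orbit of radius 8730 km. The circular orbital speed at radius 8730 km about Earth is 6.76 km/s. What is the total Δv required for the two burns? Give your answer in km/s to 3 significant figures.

From the circular-orbit relation v² = μ/r at r = 8730 km: μ = v²r = (6.76)² × 8730 = 3.98940×10^5 km³/s².
The Hohmann ellipse has a_t = (r₁ + r₂)/2 = 37415 km.
Circular speed at r₁: v₁ = √(μ/r₁) = √(3.98940×10^5/66100) = 2.457 km/s.
On the transfer ellipse at r₁, vis-viva equation gives v_a = √[μ(2/r₁ − 1/a_t)] = 1.187 km/s.
First burn Δv₁ = |v_a − v₁| = 1.270 km/s.
At r₂, v₂ = √(μ/r₂) = 6.760 km/s.
Transfer-orbit speed at r₂: v_p = √[μ(2/r₂ − 1/a_t)] = 8.985 km/s.
Second burn Δv₂ = |v₂ − v_p| = 2.225 km/s.
Total Δv = Δv₁ + Δv₂ = 3.495 km/s.

Δv = 3.50 km/s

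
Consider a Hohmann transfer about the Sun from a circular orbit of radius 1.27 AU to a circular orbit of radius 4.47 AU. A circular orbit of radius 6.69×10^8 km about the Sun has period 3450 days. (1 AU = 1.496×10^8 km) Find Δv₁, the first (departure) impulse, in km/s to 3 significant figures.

Δv₁ = 6.56 km/s

From Kepler's third law T² = 4π²r³/μ at r = 6.69×10^8 km, T = 3450 days = 3450 × 86400 s = 2.9808×10^8 s: μ = 4π²r³/T² = 1.33037×10^11 km³/s².
In km: r₁ = 1.27 × 1.496×10^8 = 1.89992×10^8 km; r₂ = 4.47 × 1.496×10^8 = 6.68712×10^8 km.
Semi-major axis of the transfer orbit: a_t = (1.89992×10^8 + 6.68712×10^8)/2 = 4.29352×10^8 km.
On the circular orbit at r = 1.89992×10^8 km, v_c = √(μ/r) = 26.462 km/s.
Vis-viva on the transfer ellipse at r = 1.89992×10^8 km gives v_t = √[μ(2/r − 1/a_t)] = 33.024 km/s.
Δv₁ = |v_t − v_c| = |33.024 − 26.462| = 6.562 km/s.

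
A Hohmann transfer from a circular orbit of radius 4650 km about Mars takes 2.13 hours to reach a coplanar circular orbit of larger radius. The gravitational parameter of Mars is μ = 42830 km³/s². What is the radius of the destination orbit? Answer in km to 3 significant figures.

Transfer time t = 2.13 hours = 7668 s, and t = π√(a_t³/μ).
So a_t = (μ t²/π²)^(1/3) = (42830 × (7668)² / π²)^(1/3) = 6342.7 km.
Since a_t = (r₁ + r₂)/2, r₂ = 2a_t − r₁ = 2×6342.7 − 4650 = 8035.4 km.

r₂ = 8040 km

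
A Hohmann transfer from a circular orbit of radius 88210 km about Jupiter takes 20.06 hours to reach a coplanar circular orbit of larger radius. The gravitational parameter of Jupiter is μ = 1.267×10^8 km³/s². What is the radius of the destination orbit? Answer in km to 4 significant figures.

r₂ = 7.239×10^5 km

Transfer time t = 20.06 hours = 72216 s, and t = π√(a_t³/μ).
So a_t = (μ t²/π²)^(1/3) = (1.267×10^8 × (72216)² / π²)^(1/3) = 4.0605×10^5 km.
Since a_t = (r₁ + r₂)/2, r₂ = 2a_t − r₁ = 2×4.0605×10^5 − 88210 = 7.2389×10^5 km.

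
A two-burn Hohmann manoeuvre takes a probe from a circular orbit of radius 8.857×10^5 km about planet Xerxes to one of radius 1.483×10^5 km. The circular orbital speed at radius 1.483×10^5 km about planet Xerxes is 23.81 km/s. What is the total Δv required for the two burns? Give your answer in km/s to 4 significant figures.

Δv = 11.88 km/s

From the circular-orbit relation v² = μ/r at r = 1.483×10^5 km: μ = v²r = (23.81)² × 1.483×10^5 = 8.40737×10^7 km³/s².
The Hohmann ellipse has a_t = (r₁ + r₂)/2 = 5.170×10^5 km.
At r₁ the circular-orbit speed is v₁ = √(μ/r₁) = 9.743 km/s.
On the transfer ellipse at r₁, vis-viva gives v_a = √[μ(2/r₁ − 1/a_t)] = 5.218 km/s.
First burn Δv₁ = |v_a − v₁| = 4.525 km/s.
Circular speed at r₂: v₂ = √(μ/r₂) = 23.810 km/s.
Transfer-orbit speed at r₂: v_p = √[μ(2/r₂ − 1/a_t)] = 31.164 km/s.
Second burn Δv₂ = |v₂ − v_p| = 7.354 km/s.
Total Δv = Δv₁ + Δv₂ = 11.88 km/s.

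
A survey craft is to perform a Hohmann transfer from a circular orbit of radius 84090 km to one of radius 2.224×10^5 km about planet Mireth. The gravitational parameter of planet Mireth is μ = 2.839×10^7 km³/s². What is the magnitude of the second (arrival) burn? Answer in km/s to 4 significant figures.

Δv₂ = 2.929 km/s

Transfer-ellipse semi-major axis a_t = (r₁ + r₂)/2 = (84090 + 2.224×10^5)/2 = 1.53245×10^5 km.
On the circular orbit at r = 2.224×10^5 km, v_c = √(μ/r) = 11.298 km/s.
Transfer-orbit speed at the same r (vis-viva, a = a_t): v_t = √[μ(2/r − 1/a_t)] = 8.3694 km/s.
Δv₂ = |v_t − v_c| = |8.3694 − 11.298| = 2.929 km/s.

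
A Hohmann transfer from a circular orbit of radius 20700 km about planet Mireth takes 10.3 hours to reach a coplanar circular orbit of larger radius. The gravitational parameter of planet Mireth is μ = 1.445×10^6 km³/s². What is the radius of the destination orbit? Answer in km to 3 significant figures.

r₂ = 96500 km

Transfer time t = 10.3 hours = 37080 s, and t = π√(a_t³/μ).
So a_t = (μ t²/π²)^(1/3) = (1.445×10^6 × (37080)² / π²)^(1/3) = 58607 km.
Since a_t = (r₁ + r₂)/2, r₂ = 2a_t − r₁ = 2×58607 − 20700 = 96514 km.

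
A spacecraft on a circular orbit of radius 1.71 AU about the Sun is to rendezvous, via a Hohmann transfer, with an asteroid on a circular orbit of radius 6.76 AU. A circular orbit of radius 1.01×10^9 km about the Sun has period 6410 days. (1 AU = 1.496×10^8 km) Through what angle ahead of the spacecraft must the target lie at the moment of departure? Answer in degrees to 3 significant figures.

From Kepler's third law T² = 4π²r³/μ at r = 1.01×10^9 km, T = 6410 days = 6410 × 86400 s = 5.53824×10^8 s: μ = 4π²r³/T² = 1.32611×10^11 km³/s².
In km: r₁ = 1.71 × 1.496×10^8 = 2.55816×10^8 km; r₂ = 6.76 × 1.496×10^8 = 1.011296×10^9 km.
Transfer-ellipse semi-major axis a_t = (r₁ + r₂)/2 = (2.55816×10^8 + 1.011296×10^9)/2 = 6.33556×10^8 km.
The half-period of the transfer ellipse is t = π√(a_t³/μ) = 1.37574×10^8 s.
Target angular speed ω₂ = √(μ/r₂³) = 1.13233×10^-8 rad/s.
Angle swept by the target during transfer: ω₂·t = 1.5578 rad = 89.26°.
The spacecraft traverses 180° on the transfer ellipse, so the target must lead by 180° − 89.26° = 90.7°.

φ = 90.7°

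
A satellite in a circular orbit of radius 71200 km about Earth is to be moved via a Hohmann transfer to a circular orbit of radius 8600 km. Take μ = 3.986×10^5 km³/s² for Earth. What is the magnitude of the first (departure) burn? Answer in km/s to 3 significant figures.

Δv₁ = 1.27 km/s

Transfer-ellipse semi-major axis a_t = (r₁ + r₂)/2 = (71200 + 8600)/2 = 39900 km.
Circular speed at r = 71200 km: v_c = √(μ/r) = 2.366 km/s.
Transfer-orbit speed at the same r (vis-viva, a = a_t): v_t = √[μ(2/r − 1/a_t)] = 1.098 km/s.
Δv₁ = |v_t − v_c| = |1.098 − 2.366| = 1.268 km/s.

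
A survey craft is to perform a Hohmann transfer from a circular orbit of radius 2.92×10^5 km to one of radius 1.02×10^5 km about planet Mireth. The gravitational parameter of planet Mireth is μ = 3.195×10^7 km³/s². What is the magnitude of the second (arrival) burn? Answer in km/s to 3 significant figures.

Transfer-ellipse semi-major axis a_t = (r₁ + r₂)/2 = (2.920×10^5 + 1.020×10^5)/2 = 1.970×10^5 km.
Circular speed at r = 1.020×10^5 km: v_c = √(μ/r) = 17.698 km/s.
Vis-viva on the transfer ellipse at r = 1.020×10^5 km gives v_t = √[μ(2/r − 1/a_t)] = 21.547 km/s.
Δv₂ = |v_t − v_c| = |21.547 − 17.698| = 3.849 km/s.

Δv₂ = 3.85 km/s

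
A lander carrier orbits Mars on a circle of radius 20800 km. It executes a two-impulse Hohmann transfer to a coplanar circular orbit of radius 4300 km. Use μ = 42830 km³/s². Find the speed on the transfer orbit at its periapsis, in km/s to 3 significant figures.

v = 4.06 km/s

The Hohmann ellipse has a_t = (r₁ + r₂)/2 = 12550 km.
At periapsis, r = 4300 km.
From the vis-viva equation, v = √[μ(2/r − 1/a_t)] = 4.063 km/s.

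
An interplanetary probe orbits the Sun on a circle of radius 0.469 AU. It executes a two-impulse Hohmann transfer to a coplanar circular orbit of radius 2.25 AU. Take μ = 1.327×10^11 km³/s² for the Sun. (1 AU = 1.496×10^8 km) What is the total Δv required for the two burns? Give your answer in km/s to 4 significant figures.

Δv = 20.65 km/s

In km: r₁ = 0.469 × 1.496×10^8 = 7.01624×10^7 km; r₂ = 2.25 × 1.496×10^8 = 3.366×10^8 km.
Semi-major axis of the transfer orbit: a_t = (7.01624×10^7 + 3.366×10^8)/2 = 2.033812×10^8 km.
At r₁ the circular-orbit speed is v₁ = √(μ/r₁) = 43.49 km/s.
Transfer-orbit speed at r₁ (vis-viva equation): v_p = √[μ(2/r₁ − 1/a_t)] = 55.95 km/s.
First burn Δv₁ = |v_p − v₁| = 12.46 km/s.
Circular speed at r₂: v₂ = √(μ/r₂) = 19.855 km/s.
Transfer-orbit speed at r₂: v_a = √[μ(2/r₂ − 1/a_t)] = 11.662 km/s.
Second burn Δv₂ = |v₂ − v_a| = 8.193 km/s.
Total Δv = Δv₁ + Δv₂ = 20.65 km/s.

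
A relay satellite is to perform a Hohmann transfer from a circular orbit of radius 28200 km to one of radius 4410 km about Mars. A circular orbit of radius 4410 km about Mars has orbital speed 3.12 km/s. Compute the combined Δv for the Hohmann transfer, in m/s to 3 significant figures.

From the circular-orbit relation v² = μ/r at r = 4410 km: μ = v²r = (3.12)² × 4410 = 42928.7 km³/s².
Transfer-ellipse semi-major axis a_t = (r₁ + r₂)/2 = (28200 + 4410)/2 = 16305 km.
At r₁ the circular-orbit speed is v₁ = √(μ/r₁) = 1.2338 km/s.
Transfer-orbit speed at r₁ (vis-viva): v_a = √[μ(2/r₁ − 1/a_t)] = 0.64166 km/s.
First burn Δv₁ = |v_a − v₁| = 0.5921 km/s.
At r₂, v₂ = √(μ/r₂) = 3.1200 km/s.
Transfer-orbit speed at r₂: v_p = √[μ(2/r₂ − 1/a_t)] = 4.1032 km/s.
Second burn Δv₂ = |v₂ − v_p| = 0.9832 km/s.
Total Δv = Δv₁ + Δv₂ = 1.575 km/s.

Δv = 1580 m/s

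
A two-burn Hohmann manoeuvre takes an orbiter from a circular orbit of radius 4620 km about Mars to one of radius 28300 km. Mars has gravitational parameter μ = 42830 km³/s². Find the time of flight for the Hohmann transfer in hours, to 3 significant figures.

Transfer-ellipse semi-major axis a_t = (r₁ + r₂)/2 = (4620 + 28300)/2 = 16460 km.
By Kepler's third law the transfer-orbit period is T = 2π√(a_t³/μ), so t = T/2 = 32057 s.
Converting: 32057 s ÷ 3600 s/hour = 8.90 hours.

t = 8.90 hours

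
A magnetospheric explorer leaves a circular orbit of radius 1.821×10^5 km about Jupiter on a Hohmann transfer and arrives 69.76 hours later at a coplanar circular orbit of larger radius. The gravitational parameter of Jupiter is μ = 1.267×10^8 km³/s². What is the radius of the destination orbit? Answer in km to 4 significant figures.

r₂ = 1.682×10^6 km

Transfer time t = 69.76 hours = 2.51136×10^5 s, and t = π√(a_t³/μ).
So a_t = (μ t²/π²)^(1/3) = (1.267×10^8 × (2.51136×10^5)² / π²)^(1/3) = 9.3203×10^5 km.
Since a_t = (r₁ + r₂)/2, r₂ = 2a_t − r₁ = 2×9.3203×10^5 − 1.821×10^5 = 1.68196×10^6 km.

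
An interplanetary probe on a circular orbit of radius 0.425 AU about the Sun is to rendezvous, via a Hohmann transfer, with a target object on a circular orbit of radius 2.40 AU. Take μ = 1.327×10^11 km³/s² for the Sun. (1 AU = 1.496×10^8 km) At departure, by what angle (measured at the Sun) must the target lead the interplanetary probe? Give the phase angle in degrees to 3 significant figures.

In km: r₁ = 0.425 × 1.496×10^8 = 6.358×10^7 km; r₂ = 2.40 × 1.496×10^8 = 3.5904×10^8 km.
Transfer-ellipse semi-major axis a_t = (r₁ + r₂)/2 = (6.358×10^7 + 3.5904×10^8)/2 = 2.1131×10^8 km.
The half-period of the transfer ellipse is t = π√(a_t³/μ) = 2.649×10^7 s.
The target's mean motion on its circular orbit is ω₂ = √(μ/r₂³) = 5.355×10^-8 rad/s.
Angle swept by the target during transfer: ω₂·t = 1.4185 rad = 81.27°.
Arrival is 180° from departure on the ellipse, so φ = 180° − 81.27° = 98.7°.

φ = 98.7°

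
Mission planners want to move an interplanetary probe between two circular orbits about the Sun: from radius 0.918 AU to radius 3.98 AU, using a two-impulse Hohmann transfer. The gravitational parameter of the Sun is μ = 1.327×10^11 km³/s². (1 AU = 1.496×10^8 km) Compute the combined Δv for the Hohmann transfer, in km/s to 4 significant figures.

Δv = 14.33 km/s

In km: r₁ = 0.918 × 1.496×10^8 = 1.373328×10^8 km; r₂ = 3.98 × 1.496×10^8 = 5.95408×10^8 km.
The Hohmann ellipse has a_t = (r₁ + r₂)/2 = 3.663704×10^8 km.
Circular speed at r₁: v₁ = √(μ/r₁) = √(1.327×10^11/1.373328×10^8) = 31.0848 km/s.
Transfer-orbit speed at r₁ (vis-viva equation): v_p = √[μ(2/r₁ − 1/a_t)] = 39.6274 km/s.
First burn Δv₁ = |v_p − v₁| = 8.543 km/s.
At r₂, v₂ = √(μ/r₂) = 14.929 km/s.
Transfer-orbit speed at r₂: v_a = √[μ(2/r₂ − 1/a_t)] = 9.1402 km/s.
Second burn Δv₂ = |v₂ − v_a| = 5.789 km/s.
Total Δv = Δv₁ + Δv₂ = 14.33 km/s.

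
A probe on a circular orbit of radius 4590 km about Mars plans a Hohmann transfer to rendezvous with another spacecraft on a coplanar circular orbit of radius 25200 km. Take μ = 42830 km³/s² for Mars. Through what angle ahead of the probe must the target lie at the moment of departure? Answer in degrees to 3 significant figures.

Semi-major axis of the transfer orbit: a_t = (4590 + 25200)/2 = 14895 km.
The half-period of the transfer ellipse is t = π√(a_t³/μ) = 27595 s.
Target angular speed ω₂ = √(μ/r₂³) = 5.1734×10^-5 rad/s.
Angle swept by the target during transfer: ω₂·t = 1.4276 rad = 81.80°.
Arrival is 180° from departure on the ellipse, so φ = 180° − 81.80° = 98.2°.

φ = 98.2°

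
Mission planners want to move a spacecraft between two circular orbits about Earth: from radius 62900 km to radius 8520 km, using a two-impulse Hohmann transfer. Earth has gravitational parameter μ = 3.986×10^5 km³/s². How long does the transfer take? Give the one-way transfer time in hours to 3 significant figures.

t = 9.33 hours

Transfer-ellipse semi-major axis a_t = (r₁ + r₂)/2 = (62900 + 8520)/2 = 35710 km.
By Kepler's third law the transfer-orbit period is T = 2π√(a_t³/μ), so t = T/2 = 33580 s.
Converting: 33580 s ÷ 3600 s/hour = 9.33 hours.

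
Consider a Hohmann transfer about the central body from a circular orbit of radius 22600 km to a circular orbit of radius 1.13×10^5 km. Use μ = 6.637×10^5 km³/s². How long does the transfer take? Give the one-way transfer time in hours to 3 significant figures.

Transfer-ellipse semi-major axis a_t = (r₁ + r₂)/2 = (22600 + 1.130×10^5)/2 = 67800 km.
By Kepler's third law the transfer-orbit period is T = 2π√(a_t³/μ), so t = T/2 = 68080 s.
Converting: 68080 s ÷ 3600 s/hour = 18.9 hours.

t = 18.9 hours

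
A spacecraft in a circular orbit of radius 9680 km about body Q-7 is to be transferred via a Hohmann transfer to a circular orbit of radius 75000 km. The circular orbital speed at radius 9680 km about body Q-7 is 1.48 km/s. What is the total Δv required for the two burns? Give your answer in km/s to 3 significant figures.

Δv = 0.767 km/s

From the circular-orbit relation v² = μ/r at r = 9680 km: μ = v²r = (1.48)² × 9680 = 21203.1 km³/s².
The Hohmann ellipse has a_t = (r₁ + r₂)/2 = 42340 km.
At r₁ the circular-orbit speed is v₁ = √(μ/r₁) = 1.480000 km/s.
On the transfer ellipse at r₁, vis-viva gives v_p = √[μ(2/r₁ − 1/a_t)] = 1.969776 km/s.
First burn Δv₁ = |v_p − v₁| = 0.489776 km/s.
At r₂, v₂ = √(μ/r₂) = 0.53170 km/s.
Transfer-orbit speed at r₂: v_a = √[μ(2/r₂ − 1/a_t)] = 0.25423 km/s.
Second burn Δv₂ = |v₂ − v_a| = 0.277470 km/s.
Δv = Δv₁ + Δv₂ = 0.489776 + 0.277470 = 0.7672 km/s.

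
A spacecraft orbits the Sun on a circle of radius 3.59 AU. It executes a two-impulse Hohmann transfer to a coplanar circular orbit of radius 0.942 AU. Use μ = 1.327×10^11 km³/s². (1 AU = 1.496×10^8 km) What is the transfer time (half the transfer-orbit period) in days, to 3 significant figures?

In km: r₁ = 3.59 × 1.496×10^8 = 5.37064×10^8 km; r₂ = 0.942 × 1.496×10^8 = 1.409232×10^8 km.
The Hohmann ellipse has a_t = (r₁ + r₂)/2 = 3.389936×10^8 km.
Half the transfer-orbit period gives t = π√(a_t³/μ) = 5.383×10^7 s.
Converting: 5.383×10^7 s ÷ 86400 s/day = 623 days.

t = 623 days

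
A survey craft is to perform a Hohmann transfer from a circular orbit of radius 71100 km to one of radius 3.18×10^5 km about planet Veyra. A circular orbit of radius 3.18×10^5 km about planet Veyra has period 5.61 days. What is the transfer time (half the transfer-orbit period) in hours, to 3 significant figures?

From Kepler's third law T² = 4π²r³/μ at r = 3.18×10^5 km, T = 5.61 days = 5.61 × 86400 s = 4.84704×10^5 s: μ = 4π²r³/T² = 5.40366×10^6 km³/s².
The Hohmann ellipse has a_t = (r₁ + r₂)/2 = 1.9455×10^5 km.
Half the transfer-orbit period gives t = π√(a_t³/μ) = 1.160×10^5 s.
Converting: 1.160×10^5 s ÷ 3600 s/hour = 32.2 hours.

t = 32.2 hours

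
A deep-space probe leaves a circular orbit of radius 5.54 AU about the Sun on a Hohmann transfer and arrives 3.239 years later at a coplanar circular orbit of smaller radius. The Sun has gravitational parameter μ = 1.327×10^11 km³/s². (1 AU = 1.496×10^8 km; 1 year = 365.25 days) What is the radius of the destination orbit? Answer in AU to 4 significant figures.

r₂ = 1.410 AU

In km: r₁ = 5.54 × 1.496×10^8 = 8.28784×10^8 km.
Transfer time t = 3.239 years × 365.25 × 86400 s = 1.022150664×10^8 s, and t = π√(a_t³/μ).
So a_t = (μ t²/π²)^(1/3) = (1.327×10^11 × (1.022150664×10^8)² / π²)^(1/3) = 5.1984×10^8 km.
Since a_t = (r₁ + r₂)/2, r₂ = 2a_t − r₁ = 2×5.1984×10^8 − 8.28784×10^8 = 2.10896×10^8 km.
In AU: r₂ = 2.10896×10^8 / 1.496×10^8 = 1.410 AU.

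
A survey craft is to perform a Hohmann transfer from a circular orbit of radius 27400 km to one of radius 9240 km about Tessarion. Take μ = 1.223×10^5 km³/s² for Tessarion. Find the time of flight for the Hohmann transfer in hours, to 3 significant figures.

The Hohmann ellipse has a_t = (r₁ + r₂)/2 = 18320 km.
Half the transfer-orbit period gives t = π√(a_t³/μ) = 22280 s.
Converting: 22280 s ÷ 3600 s/hour = 6.19 hours.

t = 6.19 hours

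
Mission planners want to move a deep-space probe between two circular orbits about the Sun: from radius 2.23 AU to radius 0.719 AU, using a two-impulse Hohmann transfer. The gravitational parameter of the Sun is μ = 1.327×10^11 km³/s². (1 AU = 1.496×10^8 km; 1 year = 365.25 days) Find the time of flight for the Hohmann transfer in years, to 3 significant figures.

In km: r₁ = 2.23 × 1.496×10^8 = 3.33608×10^8 km; r₂ = 0.719 × 1.496×10^8 = 1.075624×10^8 km.
The Hohmann ellipse has a_t = (r₁ + r₂)/2 = 2.205852×10^8 km.
By Kepler's third law the transfer-orbit period is T = 2π√(a_t³/μ), so t = T/2 = 2.825×10^7 s.
Converting: 2.825×10^7 s ÷ 3.15576×10^7 s/year (365.25 × 86400) = 0.895 years.

t = 0.895 years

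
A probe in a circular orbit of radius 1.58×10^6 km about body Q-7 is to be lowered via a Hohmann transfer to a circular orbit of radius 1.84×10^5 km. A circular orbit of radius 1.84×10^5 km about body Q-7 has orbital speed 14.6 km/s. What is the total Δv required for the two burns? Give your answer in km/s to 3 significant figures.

Δv = 7.65 km/s

From the circular-orbit relation v² = μ/r at r = 1.84×10^5 km: μ = v²r = (14.6)² × 1.84×10^5 = 3.92214×10^7 km³/s².
The Hohmann ellipse has a_t = (r₁ + r₂)/2 = 8.820×10^5 km.
Circular speed at r₁: v₁ = √(μ/r₁) = √(3.92214×10^7/1.580×10^6) = 4.9823 km/s.
On the transfer ellipse at r₁, vis-viva equation gives v_a = √[μ(2/r₁ − 1/a_t)] = 2.2757 km/s.
First burn Δv₁ = |v_a − v₁| = 2.707 km/s.
At r₂, v₂ = √(μ/r₂) = 14.600 km/s.
Transfer-orbit speed at r₂: v_p = √[μ(2/r₂ − 1/a_t)] = 19.541 km/s.
Second burn Δv₂ = |v₂ − v_p| = 4.941 km/s.
Δv = Δv₁ + Δv₂ = 2.707 + 4.941 = 7.648 km/s.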